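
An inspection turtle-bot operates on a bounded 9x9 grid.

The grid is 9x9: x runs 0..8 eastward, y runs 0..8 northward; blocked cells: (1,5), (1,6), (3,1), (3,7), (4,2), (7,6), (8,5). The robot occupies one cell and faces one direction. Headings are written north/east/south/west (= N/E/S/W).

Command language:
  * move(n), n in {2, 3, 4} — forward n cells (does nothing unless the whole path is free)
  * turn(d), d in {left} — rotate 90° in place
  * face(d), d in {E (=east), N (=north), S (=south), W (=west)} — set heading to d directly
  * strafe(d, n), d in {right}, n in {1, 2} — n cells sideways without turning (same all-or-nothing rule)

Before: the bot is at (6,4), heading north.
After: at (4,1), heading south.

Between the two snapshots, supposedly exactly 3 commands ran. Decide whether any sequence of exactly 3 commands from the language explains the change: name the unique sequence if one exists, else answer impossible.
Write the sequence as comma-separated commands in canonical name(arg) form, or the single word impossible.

face(S), move(3), strafe(right, 2)

key: position moved to (4,1) AND the heading swung to S — translation plus rotation needed
from: at (6,4), heading north
step 1 (face(S)): at (6,4), heading south
step 2 (move(3)): at (6,1), heading south
step 3 (strafe(right, 2)): at (4,1), heading south
no other 3-command option fits: unique.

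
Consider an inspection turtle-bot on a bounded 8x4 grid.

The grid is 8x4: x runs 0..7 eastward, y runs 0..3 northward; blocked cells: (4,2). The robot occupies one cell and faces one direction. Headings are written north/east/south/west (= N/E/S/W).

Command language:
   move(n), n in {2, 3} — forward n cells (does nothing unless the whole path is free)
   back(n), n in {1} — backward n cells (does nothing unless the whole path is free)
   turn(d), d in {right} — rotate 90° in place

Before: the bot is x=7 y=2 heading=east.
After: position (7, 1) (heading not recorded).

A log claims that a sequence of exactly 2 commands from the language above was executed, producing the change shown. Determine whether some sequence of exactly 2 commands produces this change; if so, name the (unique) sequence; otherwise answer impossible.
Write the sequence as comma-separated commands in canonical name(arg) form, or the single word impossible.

every 2-command combo misses the target.

impossible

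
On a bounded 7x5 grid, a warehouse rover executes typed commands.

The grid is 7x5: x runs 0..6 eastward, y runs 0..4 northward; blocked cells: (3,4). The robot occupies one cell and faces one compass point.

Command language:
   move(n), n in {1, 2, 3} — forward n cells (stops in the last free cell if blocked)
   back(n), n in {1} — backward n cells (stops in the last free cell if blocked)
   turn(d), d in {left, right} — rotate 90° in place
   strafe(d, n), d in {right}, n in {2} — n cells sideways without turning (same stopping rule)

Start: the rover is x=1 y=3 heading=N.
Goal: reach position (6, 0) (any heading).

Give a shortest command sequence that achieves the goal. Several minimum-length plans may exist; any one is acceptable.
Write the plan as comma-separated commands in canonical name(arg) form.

begin: x=1 y=3 heading=N
[1] after back(1): x=1 y=2 heading=N
[2] after strafe(right, 2): x=3 y=2 heading=N
[3] after turn(right): x=3 y=2 heading=E
[4] after strafe(right, 2): x=3 y=0 heading=E
[5] after move(3): x=6 y=0 heading=E
shorter routes all fall short; 5 is best.

back(1), strafe(right, 2), turn(right), strafe(right, 2), move(3)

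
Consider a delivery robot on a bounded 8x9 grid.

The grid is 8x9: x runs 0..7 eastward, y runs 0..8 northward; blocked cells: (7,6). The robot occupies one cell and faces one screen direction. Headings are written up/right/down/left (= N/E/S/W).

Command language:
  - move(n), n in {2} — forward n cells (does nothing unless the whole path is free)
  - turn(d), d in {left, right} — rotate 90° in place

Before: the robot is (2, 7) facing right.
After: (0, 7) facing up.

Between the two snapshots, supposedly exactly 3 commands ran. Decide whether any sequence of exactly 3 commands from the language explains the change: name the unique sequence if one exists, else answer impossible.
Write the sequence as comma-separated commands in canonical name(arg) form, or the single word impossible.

checked all 3-command options: none fits.

impossible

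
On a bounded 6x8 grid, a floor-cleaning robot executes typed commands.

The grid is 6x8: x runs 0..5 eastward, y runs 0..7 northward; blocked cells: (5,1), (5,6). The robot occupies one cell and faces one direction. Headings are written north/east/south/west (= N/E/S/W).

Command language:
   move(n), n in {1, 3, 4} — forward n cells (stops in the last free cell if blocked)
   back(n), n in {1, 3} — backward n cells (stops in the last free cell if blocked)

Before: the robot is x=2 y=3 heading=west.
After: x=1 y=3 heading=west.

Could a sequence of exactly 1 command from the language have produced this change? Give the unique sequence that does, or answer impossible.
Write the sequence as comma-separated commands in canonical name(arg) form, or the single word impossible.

key: still facing W — the one step turns nothing
initial: x=2 y=3 heading=west
step 1 (move(1)): x=1 y=3 heading=west
all 5 alternatives checked — unique.

move(1)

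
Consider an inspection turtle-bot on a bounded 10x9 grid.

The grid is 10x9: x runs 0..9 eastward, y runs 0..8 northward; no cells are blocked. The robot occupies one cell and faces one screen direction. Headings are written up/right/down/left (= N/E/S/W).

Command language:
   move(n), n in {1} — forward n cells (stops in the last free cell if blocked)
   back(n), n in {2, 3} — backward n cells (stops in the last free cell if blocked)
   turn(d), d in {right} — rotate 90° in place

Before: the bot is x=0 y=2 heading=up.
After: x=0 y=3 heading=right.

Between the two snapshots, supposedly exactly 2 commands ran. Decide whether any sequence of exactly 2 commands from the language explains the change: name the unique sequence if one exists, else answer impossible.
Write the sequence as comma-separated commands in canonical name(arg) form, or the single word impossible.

move(1), turn(right)

key: position moved to (0,3) AND the heading swung to E — translation plus rotation needed
start: x=0 y=2 heading=up
t=1 move(1) ⇒ x=0 y=3 heading=up
t=2 turn(right) ⇒ x=0 y=3 heading=right
no rival 2-sequence matches.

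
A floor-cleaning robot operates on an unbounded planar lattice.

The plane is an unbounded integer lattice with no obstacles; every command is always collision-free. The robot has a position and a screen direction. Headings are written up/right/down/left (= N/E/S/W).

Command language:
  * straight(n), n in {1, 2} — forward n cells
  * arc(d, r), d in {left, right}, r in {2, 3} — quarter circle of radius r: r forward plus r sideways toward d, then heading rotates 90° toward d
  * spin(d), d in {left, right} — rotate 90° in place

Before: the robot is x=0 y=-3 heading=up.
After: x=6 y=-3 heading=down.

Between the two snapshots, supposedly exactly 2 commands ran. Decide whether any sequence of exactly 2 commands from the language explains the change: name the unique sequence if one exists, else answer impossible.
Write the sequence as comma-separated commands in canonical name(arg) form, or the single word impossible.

arc(right, 3), arc(right, 3)

key: cell and facing (now S) both changed — the 2 commands mix motion and turning
start: x=0 y=-3 heading=up
step 1 (arc(right, 3)): x=3 y=0 heading=right
step 2 (arc(right, 3)): x=6 y=-3 heading=down
no other 2-command option fits: unique.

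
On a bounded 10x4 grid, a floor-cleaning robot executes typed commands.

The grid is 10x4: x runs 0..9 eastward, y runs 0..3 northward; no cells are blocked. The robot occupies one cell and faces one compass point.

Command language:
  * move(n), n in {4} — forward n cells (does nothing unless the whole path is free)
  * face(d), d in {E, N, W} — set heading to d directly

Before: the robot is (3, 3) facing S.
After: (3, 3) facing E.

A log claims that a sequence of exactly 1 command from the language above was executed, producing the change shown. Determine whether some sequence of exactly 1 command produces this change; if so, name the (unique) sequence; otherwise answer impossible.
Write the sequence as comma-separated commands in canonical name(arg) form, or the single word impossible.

face(E)

key: (3,3) unchanged — the single command moves nothing
begin: (3, 3) facing S
step 1 (face(E)): (3, 3) facing E
all 4 alternatives checked — unique.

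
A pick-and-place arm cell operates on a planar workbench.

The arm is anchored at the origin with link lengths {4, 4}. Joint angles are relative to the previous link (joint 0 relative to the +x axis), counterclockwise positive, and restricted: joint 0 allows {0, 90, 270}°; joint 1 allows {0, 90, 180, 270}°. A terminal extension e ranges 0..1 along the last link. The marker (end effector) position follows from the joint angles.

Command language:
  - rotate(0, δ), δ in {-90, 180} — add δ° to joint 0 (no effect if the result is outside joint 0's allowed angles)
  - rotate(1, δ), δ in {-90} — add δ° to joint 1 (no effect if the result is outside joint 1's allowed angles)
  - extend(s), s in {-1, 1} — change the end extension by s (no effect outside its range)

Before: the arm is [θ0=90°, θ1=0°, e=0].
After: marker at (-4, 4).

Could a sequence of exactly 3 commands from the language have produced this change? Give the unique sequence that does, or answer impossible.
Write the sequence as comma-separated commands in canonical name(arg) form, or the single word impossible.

begin: [θ0=90°, θ1=0°, e=0]
step 1 (rotate(1, -90)): [θ0=90°, θ1=270°, e=0]
step 2 (rotate(1, -90)): [θ0=90°, θ1=180°, e=0]
step 3 (rotate(1, -90)): [θ0=90°, θ1=90°, e=0]
all 125 alternatives checked — unique.

rotate(1, -90), rotate(1, -90), rotate(1, -90)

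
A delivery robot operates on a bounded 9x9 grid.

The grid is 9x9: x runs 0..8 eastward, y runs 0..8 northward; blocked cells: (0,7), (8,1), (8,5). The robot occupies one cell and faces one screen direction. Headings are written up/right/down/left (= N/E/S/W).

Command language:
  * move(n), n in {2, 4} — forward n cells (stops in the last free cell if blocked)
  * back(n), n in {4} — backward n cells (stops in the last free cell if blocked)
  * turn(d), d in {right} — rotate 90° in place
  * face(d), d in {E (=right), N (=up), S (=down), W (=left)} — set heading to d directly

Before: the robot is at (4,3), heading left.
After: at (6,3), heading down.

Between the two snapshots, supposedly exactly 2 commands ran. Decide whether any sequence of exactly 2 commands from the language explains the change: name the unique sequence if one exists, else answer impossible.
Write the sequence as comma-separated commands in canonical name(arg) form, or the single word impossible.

all 64 sequences checked — none match.

impossible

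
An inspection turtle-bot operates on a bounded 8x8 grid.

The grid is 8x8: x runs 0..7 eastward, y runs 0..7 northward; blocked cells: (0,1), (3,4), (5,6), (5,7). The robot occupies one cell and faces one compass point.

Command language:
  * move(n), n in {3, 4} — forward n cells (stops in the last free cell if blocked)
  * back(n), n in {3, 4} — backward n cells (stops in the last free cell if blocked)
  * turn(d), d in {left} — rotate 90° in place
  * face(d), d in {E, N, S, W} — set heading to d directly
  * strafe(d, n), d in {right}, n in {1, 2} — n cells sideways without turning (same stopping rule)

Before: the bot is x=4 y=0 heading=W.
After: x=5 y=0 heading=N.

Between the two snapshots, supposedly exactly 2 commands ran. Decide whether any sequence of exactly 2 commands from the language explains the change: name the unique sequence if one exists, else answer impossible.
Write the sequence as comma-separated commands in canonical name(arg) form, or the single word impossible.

face(N), strafe(right, 1)

key: position moved to (5,0) AND the heading swung to N — translation plus rotation needed
from: x=4 y=0 heading=W
step 1 (face(N)): x=4 y=0 heading=N
step 2 (strafe(right, 1)): x=5 y=0 heading=N
uniquely the one of 121 2-step routes that fits.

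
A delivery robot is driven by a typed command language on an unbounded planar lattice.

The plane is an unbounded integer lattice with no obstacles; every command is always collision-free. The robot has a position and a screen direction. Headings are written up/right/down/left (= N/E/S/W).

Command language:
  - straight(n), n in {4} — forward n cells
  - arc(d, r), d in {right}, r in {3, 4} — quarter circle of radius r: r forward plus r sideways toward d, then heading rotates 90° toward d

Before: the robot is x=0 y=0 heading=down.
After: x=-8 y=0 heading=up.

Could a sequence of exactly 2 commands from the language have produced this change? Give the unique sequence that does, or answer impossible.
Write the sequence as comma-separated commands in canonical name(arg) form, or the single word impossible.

arc(right, 4), arc(right, 4)

key: position moved to (-8,0) AND the heading swung to N — translation plus rotation needed
initial: x=0 y=0 heading=down
[1] after arc(right, 4): x=-4 y=-4 heading=left
[2] after arc(right, 4): x=-8 y=0 heading=up
all 9 alternatives checked — unique.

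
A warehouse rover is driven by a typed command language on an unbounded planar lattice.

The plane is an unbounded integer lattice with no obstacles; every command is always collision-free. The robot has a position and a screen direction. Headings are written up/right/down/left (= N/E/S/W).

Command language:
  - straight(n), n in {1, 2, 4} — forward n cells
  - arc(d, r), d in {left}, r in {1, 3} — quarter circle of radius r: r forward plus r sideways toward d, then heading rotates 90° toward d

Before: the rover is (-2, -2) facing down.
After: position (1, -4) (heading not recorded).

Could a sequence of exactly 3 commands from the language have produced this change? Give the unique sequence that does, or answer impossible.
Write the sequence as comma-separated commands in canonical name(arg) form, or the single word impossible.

key: running straight(2) before straight(1) would end elsewhere — order is forced
start: (-2, -2) facing down
1. straight(1) → (-2, -3) facing down
2. arc(left, 1) → (-1, -4) facing right
3. straight(2) → (1, -4) facing right
all 125 alternatives checked — unique.

straight(1), arc(left, 1), straight(2)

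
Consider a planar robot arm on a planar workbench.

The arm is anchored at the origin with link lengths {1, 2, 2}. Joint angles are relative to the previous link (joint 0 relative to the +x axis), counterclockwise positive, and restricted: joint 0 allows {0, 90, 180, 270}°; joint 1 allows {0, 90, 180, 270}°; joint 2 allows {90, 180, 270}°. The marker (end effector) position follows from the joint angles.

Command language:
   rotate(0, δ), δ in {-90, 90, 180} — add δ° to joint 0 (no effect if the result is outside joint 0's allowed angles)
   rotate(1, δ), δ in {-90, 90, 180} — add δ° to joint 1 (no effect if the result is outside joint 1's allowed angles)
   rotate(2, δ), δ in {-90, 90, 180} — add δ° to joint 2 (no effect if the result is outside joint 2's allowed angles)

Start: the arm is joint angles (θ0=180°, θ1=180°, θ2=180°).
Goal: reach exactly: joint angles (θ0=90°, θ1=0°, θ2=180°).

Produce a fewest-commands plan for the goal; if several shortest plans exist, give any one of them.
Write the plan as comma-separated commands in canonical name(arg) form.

start: joint angles (θ0=180°, θ1=180°, θ2=180°)
t=1 rotate(0, -90) ⇒ joint angles (θ0=90°, θ1=180°, θ2=180°)
t=2 rotate(1, 180) ⇒ joint angles (θ0=90°, θ1=0°, θ2=180°)
no 1-step plan works, so 2 is optimal.

rotate(0, -90), rotate(1, 180)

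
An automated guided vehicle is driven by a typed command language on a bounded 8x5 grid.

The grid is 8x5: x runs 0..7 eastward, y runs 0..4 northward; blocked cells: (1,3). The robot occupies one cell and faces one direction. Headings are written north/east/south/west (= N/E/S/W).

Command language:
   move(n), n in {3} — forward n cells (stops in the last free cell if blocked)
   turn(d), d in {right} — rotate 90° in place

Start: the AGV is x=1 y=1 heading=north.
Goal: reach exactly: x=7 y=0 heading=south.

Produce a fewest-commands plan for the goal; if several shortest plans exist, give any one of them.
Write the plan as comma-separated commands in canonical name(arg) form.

turn(right), move(3), move(3), turn(right), move(3)

from: x=1 y=1 heading=north
t=1 turn(right) ⇒ x=1 y=1 heading=east
t=2 move(3) ⇒ x=4 y=1 heading=east
t=3 move(3) ⇒ x=7 y=1 heading=east
t=4 turn(right) ⇒ x=7 y=1 heading=south
t=5 move(3) ⇒ x=7 y=0 heading=south
nothing shorter than 5 reaches the goal.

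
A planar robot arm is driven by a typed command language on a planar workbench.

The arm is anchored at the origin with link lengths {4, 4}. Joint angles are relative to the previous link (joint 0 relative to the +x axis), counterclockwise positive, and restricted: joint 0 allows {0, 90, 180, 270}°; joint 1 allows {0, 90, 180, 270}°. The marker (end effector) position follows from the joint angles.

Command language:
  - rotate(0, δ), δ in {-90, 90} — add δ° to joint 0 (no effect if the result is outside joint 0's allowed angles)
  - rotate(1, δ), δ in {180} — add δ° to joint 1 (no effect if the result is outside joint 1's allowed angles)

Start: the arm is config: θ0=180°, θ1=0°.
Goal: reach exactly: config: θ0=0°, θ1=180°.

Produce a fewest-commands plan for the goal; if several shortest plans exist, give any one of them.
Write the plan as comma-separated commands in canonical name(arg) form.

rotate(0, 90), rotate(0, 90), rotate(1, 180)

start: config: θ0=180°, θ1=0°
t=1 rotate(0, 90) ⇒ config: θ0=270°, θ1=0°
t=2 rotate(0, 90) ⇒ config: θ0=0°, θ1=0°
t=3 rotate(1, 180) ⇒ config: θ0=0°, θ1=180°
nothing shorter than 3 reaches the goal.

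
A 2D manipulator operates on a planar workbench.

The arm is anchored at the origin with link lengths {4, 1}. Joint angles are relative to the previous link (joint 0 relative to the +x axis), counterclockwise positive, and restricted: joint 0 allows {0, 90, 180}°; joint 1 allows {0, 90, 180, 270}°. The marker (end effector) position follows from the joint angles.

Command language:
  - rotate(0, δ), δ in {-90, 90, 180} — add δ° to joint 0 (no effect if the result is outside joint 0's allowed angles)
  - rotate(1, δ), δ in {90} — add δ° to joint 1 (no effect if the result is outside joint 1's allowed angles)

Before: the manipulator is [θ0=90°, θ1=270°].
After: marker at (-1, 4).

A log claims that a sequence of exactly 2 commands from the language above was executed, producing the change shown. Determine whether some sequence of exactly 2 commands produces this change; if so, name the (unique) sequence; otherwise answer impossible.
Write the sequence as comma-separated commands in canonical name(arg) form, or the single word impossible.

rotate(1, 90), rotate(1, 90)

begin: [θ0=90°, θ1=270°]
t=1 rotate(1, 90) ⇒ [θ0=90°, θ1=0°]
t=2 rotate(1, 90) ⇒ [θ0=90°, θ1=90°]
uniquely the one of 16 2-step routes that fits.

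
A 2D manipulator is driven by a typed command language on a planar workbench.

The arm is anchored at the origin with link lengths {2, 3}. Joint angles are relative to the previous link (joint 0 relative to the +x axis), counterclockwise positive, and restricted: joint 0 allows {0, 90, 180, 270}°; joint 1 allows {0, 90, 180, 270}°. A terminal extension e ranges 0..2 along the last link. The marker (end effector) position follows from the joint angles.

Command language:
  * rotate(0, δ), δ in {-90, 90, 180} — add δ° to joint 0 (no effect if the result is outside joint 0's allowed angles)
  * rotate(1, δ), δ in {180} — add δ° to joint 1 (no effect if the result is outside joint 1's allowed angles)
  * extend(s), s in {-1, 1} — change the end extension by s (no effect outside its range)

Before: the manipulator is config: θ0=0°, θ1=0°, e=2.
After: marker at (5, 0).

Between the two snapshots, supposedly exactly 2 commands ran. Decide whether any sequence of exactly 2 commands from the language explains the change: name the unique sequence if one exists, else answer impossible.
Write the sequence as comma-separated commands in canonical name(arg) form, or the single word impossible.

extend(-1), extend(-1)

t0: config: θ0=0°, θ1=0°, e=2
[1] after extend(-1): config: θ0=0°, θ1=0°, e=1
[2] after extend(-1): config: θ0=0°, θ1=0°, e=0
no other 2-command option fits: unique.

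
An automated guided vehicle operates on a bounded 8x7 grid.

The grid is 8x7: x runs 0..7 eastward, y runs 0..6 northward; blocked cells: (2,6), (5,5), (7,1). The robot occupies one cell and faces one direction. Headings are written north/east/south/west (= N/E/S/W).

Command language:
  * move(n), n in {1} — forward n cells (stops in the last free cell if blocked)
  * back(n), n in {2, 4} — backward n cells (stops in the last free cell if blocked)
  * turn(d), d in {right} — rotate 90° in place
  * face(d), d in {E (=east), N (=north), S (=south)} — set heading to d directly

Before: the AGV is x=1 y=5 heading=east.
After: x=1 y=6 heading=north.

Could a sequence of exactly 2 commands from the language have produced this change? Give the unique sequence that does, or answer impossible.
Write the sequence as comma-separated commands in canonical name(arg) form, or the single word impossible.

face(N), move(1)

key: running move(1) before face(N) would end elsewhere — order is forced
begin: x=1 y=5 heading=east
[1] after face(N): x=1 y=5 heading=north
[2] after move(1): x=1 y=6 heading=north
no rival 2-sequence matches.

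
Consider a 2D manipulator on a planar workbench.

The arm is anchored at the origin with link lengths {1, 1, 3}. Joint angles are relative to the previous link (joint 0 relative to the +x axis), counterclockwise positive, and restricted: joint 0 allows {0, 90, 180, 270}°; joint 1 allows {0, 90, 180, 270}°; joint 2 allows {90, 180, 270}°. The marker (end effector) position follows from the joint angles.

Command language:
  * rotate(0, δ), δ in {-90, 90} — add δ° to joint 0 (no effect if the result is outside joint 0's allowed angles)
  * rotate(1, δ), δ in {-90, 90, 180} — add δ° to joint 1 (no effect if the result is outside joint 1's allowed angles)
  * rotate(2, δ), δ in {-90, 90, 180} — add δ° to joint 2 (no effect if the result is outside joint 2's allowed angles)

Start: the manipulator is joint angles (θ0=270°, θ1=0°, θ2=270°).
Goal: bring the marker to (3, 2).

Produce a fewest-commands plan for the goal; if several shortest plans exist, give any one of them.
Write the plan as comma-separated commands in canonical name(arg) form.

begin: joint angles (θ0=270°, θ1=0°, θ2=270°)
step 1 (rotate(0, -90)): joint angles (θ0=180°, θ1=0°, θ2=270°)
step 2 (rotate(0, -90)): joint angles (θ0=90°, θ1=0°, θ2=270°)
minimal: 2 command(s), checked below 2.

rotate(0, -90), rotate(0, -90)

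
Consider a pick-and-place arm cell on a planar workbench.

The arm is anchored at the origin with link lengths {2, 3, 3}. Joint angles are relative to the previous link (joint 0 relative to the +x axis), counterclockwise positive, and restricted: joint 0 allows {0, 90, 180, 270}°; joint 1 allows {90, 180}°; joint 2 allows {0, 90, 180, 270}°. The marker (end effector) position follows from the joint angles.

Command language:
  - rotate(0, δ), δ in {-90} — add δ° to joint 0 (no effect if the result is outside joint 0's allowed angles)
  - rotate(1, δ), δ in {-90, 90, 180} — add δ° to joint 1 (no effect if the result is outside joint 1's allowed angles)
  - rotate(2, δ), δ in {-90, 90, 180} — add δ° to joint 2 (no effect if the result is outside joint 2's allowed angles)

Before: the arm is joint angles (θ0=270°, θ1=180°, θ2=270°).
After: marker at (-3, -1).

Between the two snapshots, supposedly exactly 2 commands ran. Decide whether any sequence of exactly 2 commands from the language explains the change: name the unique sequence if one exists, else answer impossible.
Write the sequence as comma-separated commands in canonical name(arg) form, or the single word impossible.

rotate(0, -90), rotate(0, -90)

begin: joint angles (θ0=270°, θ1=180°, θ2=270°)
t=1 rotate(0, -90) ⇒ joint angles (θ0=180°, θ1=180°, θ2=270°)
t=2 rotate(0, -90) ⇒ joint angles (θ0=90°, θ1=180°, θ2=270°)
no rival 2-sequence matches.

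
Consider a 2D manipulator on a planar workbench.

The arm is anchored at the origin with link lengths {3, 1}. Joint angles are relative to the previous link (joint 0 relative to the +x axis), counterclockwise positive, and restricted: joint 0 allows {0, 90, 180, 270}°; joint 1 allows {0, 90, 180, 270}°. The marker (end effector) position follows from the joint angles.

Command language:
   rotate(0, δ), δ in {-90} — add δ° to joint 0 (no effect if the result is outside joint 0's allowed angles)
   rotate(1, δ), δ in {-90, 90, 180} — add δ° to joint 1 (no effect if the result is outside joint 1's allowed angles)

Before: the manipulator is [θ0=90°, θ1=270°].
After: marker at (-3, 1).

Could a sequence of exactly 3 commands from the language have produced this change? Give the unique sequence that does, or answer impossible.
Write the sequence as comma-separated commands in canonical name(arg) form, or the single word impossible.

from: [θ0=90°, θ1=270°]
t=1 rotate(0, -90) ⇒ [θ0=0°, θ1=270°]
t=2 rotate(0, -90) ⇒ [θ0=270°, θ1=270°]
t=3 rotate(0, -90) ⇒ [θ0=180°, θ1=270°]
no other 3-command option fits: unique.

rotate(0, -90), rotate(0, -90), rotate(0, -90)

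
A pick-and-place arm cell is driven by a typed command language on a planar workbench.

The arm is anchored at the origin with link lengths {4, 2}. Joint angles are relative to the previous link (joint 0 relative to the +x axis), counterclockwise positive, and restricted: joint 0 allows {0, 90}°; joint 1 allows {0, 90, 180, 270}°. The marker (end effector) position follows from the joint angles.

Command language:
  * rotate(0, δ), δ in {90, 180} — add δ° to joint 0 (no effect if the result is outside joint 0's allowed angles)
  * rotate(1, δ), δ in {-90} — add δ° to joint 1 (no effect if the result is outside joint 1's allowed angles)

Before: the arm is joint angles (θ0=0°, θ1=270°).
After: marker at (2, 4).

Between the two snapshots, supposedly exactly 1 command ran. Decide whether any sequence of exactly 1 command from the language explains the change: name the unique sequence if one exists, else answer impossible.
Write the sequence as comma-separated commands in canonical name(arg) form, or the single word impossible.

begin: joint angles (θ0=0°, θ1=270°)
step 1 (rotate(0, 90)): joint angles (θ0=90°, θ1=270°)
no other 1-command option fits: unique.

rotate(0, 90)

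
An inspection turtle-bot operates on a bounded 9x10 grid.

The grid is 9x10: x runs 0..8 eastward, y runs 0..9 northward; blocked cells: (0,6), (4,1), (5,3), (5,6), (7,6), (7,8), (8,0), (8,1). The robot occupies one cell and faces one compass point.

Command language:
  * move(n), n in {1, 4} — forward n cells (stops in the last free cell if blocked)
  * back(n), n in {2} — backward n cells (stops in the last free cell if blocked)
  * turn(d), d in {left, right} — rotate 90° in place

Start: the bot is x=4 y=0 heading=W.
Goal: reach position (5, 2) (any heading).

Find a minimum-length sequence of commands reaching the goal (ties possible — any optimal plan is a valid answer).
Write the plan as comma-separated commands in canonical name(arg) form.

move(1), back(2), turn(left), back(2)

from: x=4 y=0 heading=W
1. move(1) → x=3 y=0 heading=W
2. back(2) → x=5 y=0 heading=W
3. turn(left) → x=5 y=0 heading=S
4. back(2) → x=5 y=2 heading=S
shorter routes all fall short; 4 is best.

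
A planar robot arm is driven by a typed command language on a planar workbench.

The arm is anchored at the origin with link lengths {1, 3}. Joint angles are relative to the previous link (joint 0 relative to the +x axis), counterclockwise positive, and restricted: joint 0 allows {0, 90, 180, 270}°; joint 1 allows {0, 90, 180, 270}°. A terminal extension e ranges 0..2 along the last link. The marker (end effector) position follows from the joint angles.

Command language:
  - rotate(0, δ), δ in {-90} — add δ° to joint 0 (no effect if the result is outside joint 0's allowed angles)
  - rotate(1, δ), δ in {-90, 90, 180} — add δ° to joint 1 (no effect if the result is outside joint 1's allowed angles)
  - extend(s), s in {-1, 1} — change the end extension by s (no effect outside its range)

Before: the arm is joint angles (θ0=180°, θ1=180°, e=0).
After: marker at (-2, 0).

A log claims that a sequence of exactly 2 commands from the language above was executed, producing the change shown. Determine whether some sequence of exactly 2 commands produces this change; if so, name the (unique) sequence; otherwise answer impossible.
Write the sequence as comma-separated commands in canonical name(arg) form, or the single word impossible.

begin: joint angles (θ0=180°, θ1=180°, e=0)
t=1 rotate(0, -90) ⇒ joint angles (θ0=90°, θ1=180°, e=0)
t=2 rotate(0, -90) ⇒ joint angles (θ0=0°, θ1=180°, e=0)
no other 2-command option fits: unique.

rotate(0, -90), rotate(0, -90)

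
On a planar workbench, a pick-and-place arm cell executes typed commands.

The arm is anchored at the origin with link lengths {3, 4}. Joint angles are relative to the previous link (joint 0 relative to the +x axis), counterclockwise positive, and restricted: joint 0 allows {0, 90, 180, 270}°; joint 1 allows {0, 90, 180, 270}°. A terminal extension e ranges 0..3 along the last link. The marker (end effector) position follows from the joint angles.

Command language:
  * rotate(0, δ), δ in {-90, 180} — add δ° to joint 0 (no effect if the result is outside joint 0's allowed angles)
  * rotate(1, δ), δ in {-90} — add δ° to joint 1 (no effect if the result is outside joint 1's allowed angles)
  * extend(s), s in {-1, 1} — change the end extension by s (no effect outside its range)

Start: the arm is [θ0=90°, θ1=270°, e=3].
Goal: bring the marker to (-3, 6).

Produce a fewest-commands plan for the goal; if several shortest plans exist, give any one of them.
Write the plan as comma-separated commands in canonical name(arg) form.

initial: [θ0=90°, θ1=270°, e=3]
t=1 rotate(0, 180) ⇒ [θ0=270°, θ1=270°, e=3]
t=2 rotate(0, -90) ⇒ [θ0=180°, θ1=270°, e=3]
t=3 extend(-1) ⇒ [θ0=180°, θ1=270°, e=2]
minimal: 3 command(s), checked below 3.

rotate(0, 180), rotate(0, -90), extend(-1)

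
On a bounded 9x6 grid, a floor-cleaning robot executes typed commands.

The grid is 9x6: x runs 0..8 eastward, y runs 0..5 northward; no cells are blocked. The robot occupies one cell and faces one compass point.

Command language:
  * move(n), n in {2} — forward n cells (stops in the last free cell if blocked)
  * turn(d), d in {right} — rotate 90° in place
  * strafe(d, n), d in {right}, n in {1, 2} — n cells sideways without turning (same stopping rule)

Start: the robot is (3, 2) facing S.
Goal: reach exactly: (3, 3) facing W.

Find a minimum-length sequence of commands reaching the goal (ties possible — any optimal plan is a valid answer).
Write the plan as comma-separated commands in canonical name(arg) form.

turn(right), strafe(right, 1)

initial: (3, 2) facing S
[1] after turn(right): (3, 2) facing W
[2] after strafe(right, 1): (3, 3) facing W
minimal: 2 command(s), checked below 2.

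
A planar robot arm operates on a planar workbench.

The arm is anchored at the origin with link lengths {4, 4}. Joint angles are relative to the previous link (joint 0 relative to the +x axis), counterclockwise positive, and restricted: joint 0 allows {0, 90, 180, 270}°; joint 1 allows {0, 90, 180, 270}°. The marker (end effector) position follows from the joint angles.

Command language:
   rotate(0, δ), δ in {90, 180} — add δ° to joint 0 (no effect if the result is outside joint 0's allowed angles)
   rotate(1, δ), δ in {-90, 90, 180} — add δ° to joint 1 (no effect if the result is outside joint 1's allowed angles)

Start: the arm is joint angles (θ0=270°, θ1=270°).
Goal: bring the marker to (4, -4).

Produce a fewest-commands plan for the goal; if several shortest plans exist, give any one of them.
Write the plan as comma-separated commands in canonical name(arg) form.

rotate(0, 90)

begin: joint angles (θ0=270°, θ1=270°)
1. rotate(0, 90) → joint angles (θ0=0°, θ1=270°)
minimal: 1 command(s), checked below 1.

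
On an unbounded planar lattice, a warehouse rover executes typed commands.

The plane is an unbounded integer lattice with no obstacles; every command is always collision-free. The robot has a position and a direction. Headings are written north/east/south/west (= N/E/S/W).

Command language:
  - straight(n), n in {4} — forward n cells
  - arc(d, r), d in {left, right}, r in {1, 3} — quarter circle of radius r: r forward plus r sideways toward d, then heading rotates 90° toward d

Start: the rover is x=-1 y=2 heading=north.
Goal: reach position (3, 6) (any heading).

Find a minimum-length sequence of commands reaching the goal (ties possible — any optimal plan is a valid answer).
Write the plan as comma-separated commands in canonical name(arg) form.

arc(right, 1), arc(left, 3)

start: x=-1 y=2 heading=north
t=1 arc(right, 1) ⇒ x=0 y=3 heading=east
t=2 arc(left, 3) ⇒ x=3 y=6 heading=north
minimal: 2 command(s), checked below 2.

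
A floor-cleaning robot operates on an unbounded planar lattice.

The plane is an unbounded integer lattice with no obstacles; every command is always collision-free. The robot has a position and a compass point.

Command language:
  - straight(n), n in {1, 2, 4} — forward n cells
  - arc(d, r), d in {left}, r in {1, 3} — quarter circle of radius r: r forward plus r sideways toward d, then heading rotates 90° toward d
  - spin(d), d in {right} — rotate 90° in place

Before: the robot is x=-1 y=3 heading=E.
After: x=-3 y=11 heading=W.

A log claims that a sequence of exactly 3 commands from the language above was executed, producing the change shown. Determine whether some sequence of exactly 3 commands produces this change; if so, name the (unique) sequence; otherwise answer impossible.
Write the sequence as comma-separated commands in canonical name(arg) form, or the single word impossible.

arc(left, 1), straight(4), arc(left, 3)

key: cell and facing (now W) both changed — the 3 commands mix motion and turning
from: x=-1 y=3 heading=E
[1] after arc(left, 1): x=0 y=4 heading=N
[2] after straight(4): x=0 y=8 heading=N
[3] after arc(left, 3): x=-3 y=11 heading=W
no rival 3-sequence matches.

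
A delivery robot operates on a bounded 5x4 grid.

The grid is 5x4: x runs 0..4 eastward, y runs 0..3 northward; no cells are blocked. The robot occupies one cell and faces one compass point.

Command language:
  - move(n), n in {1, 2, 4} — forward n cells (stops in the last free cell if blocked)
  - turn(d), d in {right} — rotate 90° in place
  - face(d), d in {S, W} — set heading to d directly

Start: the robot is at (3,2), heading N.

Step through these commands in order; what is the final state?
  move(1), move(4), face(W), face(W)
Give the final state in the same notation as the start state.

at (3,3), heading W

from: at (3,2), heading N
t=1 move(1) ⇒ at (3,3), heading N
t=2 move(4) ⇒ at (3,3), heading N
t=3 face(W) ⇒ at (3,3), heading W
t=4 face(W) ⇒ at (3,3), heading W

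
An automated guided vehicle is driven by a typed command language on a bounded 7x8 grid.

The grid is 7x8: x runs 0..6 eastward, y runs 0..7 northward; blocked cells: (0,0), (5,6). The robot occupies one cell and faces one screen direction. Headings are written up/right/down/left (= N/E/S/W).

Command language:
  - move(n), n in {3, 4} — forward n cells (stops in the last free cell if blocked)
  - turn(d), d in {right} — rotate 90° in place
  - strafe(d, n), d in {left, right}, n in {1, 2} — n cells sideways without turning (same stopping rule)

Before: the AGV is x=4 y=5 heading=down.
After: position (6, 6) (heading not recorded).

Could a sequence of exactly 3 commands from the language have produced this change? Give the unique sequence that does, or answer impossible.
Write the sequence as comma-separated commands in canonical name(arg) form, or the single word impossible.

key: running strafe(right, 1) before strafe(left, 2) would end elsewhere — order is forced
start: x=4 y=5 heading=down
t=1 strafe(left, 2) ⇒ x=6 y=5 heading=down
t=2 turn(right) ⇒ x=6 y=5 heading=left
t=3 strafe(right, 1) ⇒ x=6 y=6 heading=left
uniquely the one of 343 3-step routes that fits.

strafe(left, 2), turn(right), strafe(right, 1)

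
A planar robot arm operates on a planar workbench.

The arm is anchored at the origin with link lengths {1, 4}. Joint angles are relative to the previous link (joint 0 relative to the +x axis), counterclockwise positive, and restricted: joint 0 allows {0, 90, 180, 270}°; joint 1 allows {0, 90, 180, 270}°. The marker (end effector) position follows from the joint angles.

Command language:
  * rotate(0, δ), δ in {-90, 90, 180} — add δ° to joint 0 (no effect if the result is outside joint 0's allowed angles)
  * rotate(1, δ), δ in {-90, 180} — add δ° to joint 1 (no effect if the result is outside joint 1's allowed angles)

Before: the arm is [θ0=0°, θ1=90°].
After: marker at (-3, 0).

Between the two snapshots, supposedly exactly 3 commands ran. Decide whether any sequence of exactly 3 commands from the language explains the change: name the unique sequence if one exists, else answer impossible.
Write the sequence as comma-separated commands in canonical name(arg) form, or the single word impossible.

rotate(1, -90), rotate(1, -90), rotate(1, -90)

begin: [θ0=0°, θ1=90°]
1. rotate(1, -90) → [θ0=0°, θ1=0°]
2. rotate(1, -90) → [θ0=0°, θ1=270°]
3. rotate(1, -90) → [θ0=0°, θ1=180°]
no other 3-command option fits: unique.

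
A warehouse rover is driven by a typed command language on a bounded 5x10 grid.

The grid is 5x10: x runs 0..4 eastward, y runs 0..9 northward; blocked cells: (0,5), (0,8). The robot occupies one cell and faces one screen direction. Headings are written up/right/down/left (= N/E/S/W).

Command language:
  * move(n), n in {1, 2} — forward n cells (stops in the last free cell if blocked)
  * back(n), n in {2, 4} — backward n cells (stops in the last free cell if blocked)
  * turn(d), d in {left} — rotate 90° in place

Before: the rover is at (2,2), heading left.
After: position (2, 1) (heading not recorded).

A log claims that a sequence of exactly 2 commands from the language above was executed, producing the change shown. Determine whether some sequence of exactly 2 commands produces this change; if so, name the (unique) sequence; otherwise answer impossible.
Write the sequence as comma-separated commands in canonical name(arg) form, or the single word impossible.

turn(left), move(1)

key: order matters: swapping turn(left) and move(1) lands elsewhere
from: at (2,2), heading left
[1] after turn(left): at (2,2), heading down
[2] after move(1): at (2,1), heading down
no other 2-command option fits: unique.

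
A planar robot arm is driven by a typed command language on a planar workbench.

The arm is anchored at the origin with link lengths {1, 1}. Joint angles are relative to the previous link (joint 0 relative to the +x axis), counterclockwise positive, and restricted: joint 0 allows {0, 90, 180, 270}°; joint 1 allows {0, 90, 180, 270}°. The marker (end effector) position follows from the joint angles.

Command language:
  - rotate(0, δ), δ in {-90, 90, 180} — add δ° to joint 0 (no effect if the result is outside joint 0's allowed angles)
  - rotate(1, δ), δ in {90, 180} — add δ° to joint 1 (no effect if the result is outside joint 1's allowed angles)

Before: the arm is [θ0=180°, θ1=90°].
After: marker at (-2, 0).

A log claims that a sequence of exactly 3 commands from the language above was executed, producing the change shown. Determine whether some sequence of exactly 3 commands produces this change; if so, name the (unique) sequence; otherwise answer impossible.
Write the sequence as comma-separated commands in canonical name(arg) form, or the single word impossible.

rotate(1, 90), rotate(1, 90), rotate(1, 90)

begin: [θ0=180°, θ1=90°]
step 1 (rotate(1, 90)): [θ0=180°, θ1=180°]
step 2 (rotate(1, 90)): [θ0=180°, θ1=270°]
step 3 (rotate(1, 90)): [θ0=180°, θ1=0°]
uniquely the one of 125 3-step routes that fits.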